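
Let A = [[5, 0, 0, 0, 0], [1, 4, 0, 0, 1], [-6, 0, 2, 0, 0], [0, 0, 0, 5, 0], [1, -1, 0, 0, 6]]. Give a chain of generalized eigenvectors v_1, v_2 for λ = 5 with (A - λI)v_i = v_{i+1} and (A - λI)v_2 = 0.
v_1 = [[1, 1, -2, 0, 1]]^T, v_2 = [[0, 1, 0, 0, 1]]^T

We seek v_1 ∈ ker((A - 5I)^2) \ ker(A - 5I), then set v_{i+1} = (A - 5I) v_i.

One such chain is v_1 = [[1, 1, -2, 0, 1]]^T, v_2 = [[0, 1, 0, 0, 1]]^T. Check: (A - 5I) v_2 = [[0, 0, 0, 0, 0]]^T = 0.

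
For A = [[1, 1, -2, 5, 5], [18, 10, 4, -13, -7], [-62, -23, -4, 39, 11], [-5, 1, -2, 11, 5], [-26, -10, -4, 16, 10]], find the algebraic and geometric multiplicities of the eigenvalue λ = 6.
The characteristic polynomial is (x - 6)^3(x - 5)^2, so the factor x - 6 appears with exponent 3: the algebraic multiplicity is 3.

rank(A - 6I) = 3, so the eigenspace has dimension 5 - 3 = 2: the geometric multiplicity is 2.

Since 2 < 3, A is not diagonalizable.

algebraic multiplicity 3, geometric multiplicity 2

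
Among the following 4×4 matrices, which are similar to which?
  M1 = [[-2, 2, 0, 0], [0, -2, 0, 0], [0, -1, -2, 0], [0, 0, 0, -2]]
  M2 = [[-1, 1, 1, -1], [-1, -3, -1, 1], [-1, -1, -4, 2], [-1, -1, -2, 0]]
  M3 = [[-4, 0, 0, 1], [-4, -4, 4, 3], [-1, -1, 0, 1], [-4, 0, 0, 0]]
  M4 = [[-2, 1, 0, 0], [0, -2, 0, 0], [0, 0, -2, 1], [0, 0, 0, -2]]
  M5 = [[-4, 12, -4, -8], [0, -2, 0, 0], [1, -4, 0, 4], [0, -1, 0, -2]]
Characteristic polynomials: χ_{M1} = (x + 2)^4, χ_{M2} = (x + 2)^4, χ_{M3} = (x + 2)^4, χ_{M4} = (x + 2)^4, χ_{M5} = (x + 2)^4.

{M1}: invariant factors x + 2, x + 2, (x + 2)^2.

{M2, M3, M4, M5}: invariant factors (x + 2)^2, (x + 2)^2.

Matrices are similar if and only if their invariant-factor lists agree; the partition into similarity classes is {M1}, {M2, M3, M4, M5}.

2 classes: {M1}, {M2, M3, M4, M5}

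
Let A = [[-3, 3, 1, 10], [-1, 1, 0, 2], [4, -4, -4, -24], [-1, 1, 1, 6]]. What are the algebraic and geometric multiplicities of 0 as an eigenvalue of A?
algebraic multiplicity 4, geometric multiplicity 2

The characteristic polynomial is x^4, so the factor x appears with exponent 4: the algebraic multiplicity is 4.

rank(A) = 2, so the eigenspace has dimension 4 - 2 = 2: the geometric multiplicity is 2.

Since 2 < 4, A is not diagonalizable.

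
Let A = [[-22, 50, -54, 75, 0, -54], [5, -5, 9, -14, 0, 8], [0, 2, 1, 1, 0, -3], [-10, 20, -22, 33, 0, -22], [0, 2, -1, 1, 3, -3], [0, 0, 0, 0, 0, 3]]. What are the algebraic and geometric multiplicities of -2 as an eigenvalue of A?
algebraic multiplicity 1, geometric multiplicity 1

The characteristic polynomial is (x - 3)^5(x + 2), so the factor x + 2 appears with exponent 1: the algebraic multiplicity is 1.

rank(A + 2I) = 5, so the eigenspace has dimension 6 - 5 = 1: the geometric multiplicity is 1.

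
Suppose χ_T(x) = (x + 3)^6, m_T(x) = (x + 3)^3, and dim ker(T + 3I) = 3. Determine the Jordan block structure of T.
λ = -3: algebraic multiplicity 6 (exponent in χ_T), largest block size 3 (exponent in m_T), 3 blocks (geometric multiplicity). These force block sizes [3, 2, 1].

Jordan blocks: (-3, 3), (-3, 2), (-3, 1)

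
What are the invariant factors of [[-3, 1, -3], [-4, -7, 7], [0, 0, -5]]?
(x + 5)^3

The Jordan structure of A has elementary divisors (x + 5)^3. Arranging the block sizes at each eigenvalue in decreasing order and taking row products gives the invariant factors.

Invariant factors (smallest first, each dividing the next): (x + 5)^3.

Check: the last factor (x + 5)^3 is the minimal polynomial, and the product (x + 5)^3 is the characteristic polynomial.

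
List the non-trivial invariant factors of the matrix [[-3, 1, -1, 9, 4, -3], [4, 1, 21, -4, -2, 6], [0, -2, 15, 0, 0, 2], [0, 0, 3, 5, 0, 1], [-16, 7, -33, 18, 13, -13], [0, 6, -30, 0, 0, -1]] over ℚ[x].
The Jordan structure of A has elementary divisors (x - 5)^3, (x - 5)^3. Arranging the block sizes at each eigenvalue in decreasing order and taking row products gives the invariant factors.

Invariant factors (smallest first, each dividing the next): (x - 5)^3, (x - 5)^3.

Check: the last factor (x - 5)^3 is the minimal polynomial, and the product (x - 5)^6 is the characteristic polynomial.

(x - 5)^3, (x - 5)^3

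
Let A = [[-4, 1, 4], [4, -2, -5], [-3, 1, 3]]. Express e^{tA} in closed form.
e^{tA} = [[(t^2 - 6*t + 2)*e^{-t}/2, t*e^{-t}, t*(8 - t)*e^{-t}/2], [t*(8 - t)*e^{-t}/2, (1 - t)*e^{-t}, t*(t - 10)*e^{-t}/2], [t*(t - 6)*e^{-t}/2, t*e^{-t}, (-t^2 + 8*t + 2)*e^{-t}/2]]

A has Jordan form J = [[-1, 1, 0], [0, -1, 1], [0, 0, -1]] with A = PJP^{-1}, so e^{tA} = P e^{tJ} P^{-1}.

For a Jordan block J_k(λ), e^{tJ_k(λ)} = e^{λt} · (I + tN + t^2 N^2/2! + ... + t^{k-1} N^{k-1}/(k-1)!) where N is the nilpotent superdiagonal part.

Assembling the blocks and conjugating back gives the entries of e^{tA} as shown above.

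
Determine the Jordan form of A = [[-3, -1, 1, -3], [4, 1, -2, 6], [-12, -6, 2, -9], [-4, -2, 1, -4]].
J = [[-1, 1, 0, 0], [0, -1, 0, 0], [0, 0, -1, 1], [0, 0, 0, -1]]

The characteristic polynomial is det(xI - A) = (x + 1)^4, so the eigenvalues are -1 (algebraic multiplicity 4).

For λ = -1: rank(A + I) = 2, rank((A + I)^2) = 0. The eigenspace has dimension 4 - 2 = 2, so there are 2 Jordan blocks; the rank sequence gives block sizes [2, 2].

Assembling the blocks gives the Jordan form J above.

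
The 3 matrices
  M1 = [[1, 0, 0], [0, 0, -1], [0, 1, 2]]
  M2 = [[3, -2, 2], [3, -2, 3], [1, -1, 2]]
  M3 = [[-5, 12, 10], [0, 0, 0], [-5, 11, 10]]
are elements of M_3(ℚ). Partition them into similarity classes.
2 classes: {M1, M2}, {M3}

Characteristic polynomials: χ_{M1} = (x - 1)^3, χ_{M2} = (x - 1)^3, χ_{M3} = x^2(x - 5).

{M1, M2}: invariant factors x - 1, (x - 1)^2.

{M3}: invariant factors x^2(x - 5).

Matrices are similar if and only if their invariant-factor lists agree; the partition into similarity classes is {M1, M2}, {M3}.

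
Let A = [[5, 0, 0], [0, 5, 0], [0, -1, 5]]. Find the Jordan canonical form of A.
J = [[5, 1, 0], [0, 5, 0], [0, 0, 5]]

The characteristic polynomial is det(xI - A) = (x - 5)^3, so the eigenvalues are 5 (algebraic multiplicity 3).

For λ = 5: rank(A - 5I) = 1, rank((A - 5I)^2) = 0. The eigenspace has dimension 3 - 1 = 2, so there are 2 Jordan blocks; the rank sequence gives block sizes [2, 1].

Assembling the blocks gives the Jordan form J above.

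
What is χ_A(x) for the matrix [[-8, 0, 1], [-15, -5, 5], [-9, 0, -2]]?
χ_A(x) = (x + 5)^3

xI - A = [[x + 8, 0, -1], [15, x + 5, -5], [9, 0, x + 2]].

Expanding det(xI - A) along the first row:
det(xI - A) = + (x + 8)·det([[x + 5, -5], [0, x + 2]]) - (0)·det([[15, -5], [9, x + 2]]) + (-1)·det([[15, x + 5], [9, 0]]).

Evaluating gives χ_A(x) = x^3 + 15x^2 + 75x + 125 = (x + 5)^3.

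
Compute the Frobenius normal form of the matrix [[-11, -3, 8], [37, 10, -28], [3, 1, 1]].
R = [[0, 0, 1], [1, 0, -4], [0, 1, 0]]

The invariant factors of A (the non-unit diagonal entries of the Smith normal form of xI - A over ℚ[x]) are x^3 + 4x - 1, each dividing the next. The characteristic polynomial is their product, x^3 + 4x - 1.

The rational canonical form is the block-diagonal matrix of companion matrices C(f_i):
R = [[0, 0, 1], [1, 0, -4], [0, 1, 0]].

Note the characteristic polynomial does not split into linear factors over ℚ, so A has no Jordan form over ℚ; the rational canonical form exists over any field.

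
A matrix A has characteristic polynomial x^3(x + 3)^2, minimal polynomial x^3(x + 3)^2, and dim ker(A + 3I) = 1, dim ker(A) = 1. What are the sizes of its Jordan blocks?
λ = -3: algebraic multiplicity 2 (exponent in χ_A), largest block size 2 (exponent in m_A), 1 block (geometric multiplicity). This forces block sizes [2].
λ = 0: algebraic multiplicity 3 (exponent in χ_A), largest block size 3 (exponent in m_A), 1 block (geometric multiplicity). This forces block sizes [3].

Jordan blocks: (-3, 2), (0, 3)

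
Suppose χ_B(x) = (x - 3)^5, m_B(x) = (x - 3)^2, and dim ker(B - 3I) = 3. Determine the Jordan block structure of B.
Jordan blocks: (3, 2), (3, 2), (3, 1)

λ = 3: algebraic multiplicity 5 (exponent in χ_B), largest block size 2 (exponent in m_B), 3 blocks (geometric multiplicity). These force block sizes [2, 2, 1].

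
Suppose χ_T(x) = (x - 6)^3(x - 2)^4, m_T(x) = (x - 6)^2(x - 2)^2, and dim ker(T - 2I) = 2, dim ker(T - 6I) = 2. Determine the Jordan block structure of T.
Jordan blocks: (2, 2), (2, 2), (6, 2), (6, 1)

λ = 2: algebraic multiplicity 4 (exponent in χ_T), largest block size 2 (exponent in m_T), 2 blocks (geometric multiplicity). These force block sizes [2, 2].
λ = 6: algebraic multiplicity 3 (exponent in χ_T), largest block size 2 (exponent in m_T), 2 blocks (geometric multiplicity). These force block sizes [2, 1].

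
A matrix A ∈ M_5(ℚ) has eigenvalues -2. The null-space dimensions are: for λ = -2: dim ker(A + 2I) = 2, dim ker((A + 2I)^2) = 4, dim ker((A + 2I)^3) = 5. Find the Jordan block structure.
Jordan blocks: (-2, 3), (-2, 2)

λ = -2: successive nullity increments [2, 2, 1] count blocks of size ≥ k; block sizes are [3, 2].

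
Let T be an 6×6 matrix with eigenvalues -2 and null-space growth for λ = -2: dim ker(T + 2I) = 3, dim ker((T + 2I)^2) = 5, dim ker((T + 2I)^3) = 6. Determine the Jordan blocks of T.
Jordan blocks: (-2, 3), (-2, 2), (-2, 1)

λ = -2: successive nullity increments [3, 2, 1] count blocks of size ≥ k; block sizes are [3, 2, 1].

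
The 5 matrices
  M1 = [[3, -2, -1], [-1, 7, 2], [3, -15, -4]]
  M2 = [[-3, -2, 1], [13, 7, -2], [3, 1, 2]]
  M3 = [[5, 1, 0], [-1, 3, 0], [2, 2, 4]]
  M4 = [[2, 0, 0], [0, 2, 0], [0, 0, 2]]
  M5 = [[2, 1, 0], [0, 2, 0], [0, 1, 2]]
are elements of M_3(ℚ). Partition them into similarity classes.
4 classes: {M1, M2}, {M3}, {M4}, {M5}

Characteristic polynomials: χ_{M1} = (x - 2)^3, χ_{M2} = (x - 2)^3, χ_{M3} = (x - 4)^3, χ_{M4} = (x - 2)^3, χ_{M5} = (x - 2)^3.

{M1, M2}: invariant factors (x - 2)^3.

{M3}: invariant factors x - 4, (x - 4)^2.

{M4}: invariant factors x - 2, x - 2, x - 2.

{M5}: invariant factors x - 2, (x - 2)^2.

Matrices are similar if and only if their invariant-factor lists agree; the partition into similarity classes is {M1, M2}, {M3}, {M4}, {M5}.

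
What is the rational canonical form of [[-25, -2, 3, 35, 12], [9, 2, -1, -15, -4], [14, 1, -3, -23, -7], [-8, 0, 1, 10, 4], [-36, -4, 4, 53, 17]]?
The invariant factors of A (the non-unit diagonal entries of the Smith normal form of xI - A over ℚ[x]) are x(x - 1)(x^3 - x - 5), each dividing the next. The characteristic polynomial is their product, x(x - 1)(x^3 - x - 5).

The rational canonical form is the block-diagonal matrix of companion matrices C(f_i):
R = [[0, 0, 0, 0, 0], [1, 0, 0, 0, -5], [0, 1, 0, 0, 4], [0, 0, 1, 0, 1], [0, 0, 0, 1, 1]].

Note the characteristic polynomial does not split into linear factors over ℚ, so A has no Jordan form over ℚ; the rational canonical form exists over any field.

R = [[0, 0, 0, 0, 0], [1, 0, 0, 0, -5], [0, 1, 0, 0, 4], [0, 0, 1, 0, 1], [0, 0, 0, 1, 1]]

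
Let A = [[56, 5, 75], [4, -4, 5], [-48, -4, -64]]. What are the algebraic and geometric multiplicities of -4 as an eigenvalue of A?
algebraic multiplicity 3, geometric multiplicity 1

The characteristic polynomial is (x + 4)^3, so the factor x + 4 appears with exponent 3: the algebraic multiplicity is 3.

rank(A + 4I) = 2, so the eigenspace has dimension 3 - 2 = 1: the geometric multiplicity is 1.

Since 1 < 3, A is not diagonalizable.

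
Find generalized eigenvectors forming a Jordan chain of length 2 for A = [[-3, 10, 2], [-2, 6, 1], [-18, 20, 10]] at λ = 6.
We seek v_1 ∈ ker((A - 6I)^2) \ ker(A - 6I), then set v_{i+1} = (A - 6I) v_i.

One such chain is v_1 = [[-2, -1, -3]]^T, v_2 = [[2, 1, 4]]^T. Check: (A - 6I) v_2 = [[0, 0, 0]]^T = 0.

v_1 = [[-2, -1, -3]]^T, v_2 = [[2, 1, 4]]^T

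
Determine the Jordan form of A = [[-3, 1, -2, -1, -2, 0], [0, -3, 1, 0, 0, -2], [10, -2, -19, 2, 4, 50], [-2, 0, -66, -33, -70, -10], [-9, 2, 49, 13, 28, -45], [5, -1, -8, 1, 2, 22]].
The characteristic polynomial is det(xI - A) = (x - 2)^2(x + 3)^4, so the eigenvalues are -3 (algebraic multiplicity 4), 2 (algebraic multiplicity 2).

For λ = -3: rank(A + 3I) = 4, rank((A + 3I)^2) = 3, rank((A + 3I)^3) = 2. The eigenspace has dimension 6 - 4 = 2, so there are 2 Jordan blocks; the rank sequence gives block sizes [3, 1].

For λ = 2: rank(A - 2I) = 5, rank((A - 2I)^2) = 4. The eigenspace has dimension 6 - 5 = 1, so there is 1 Jordan block; the rank sequence gives block sizes [2].

Assembling the blocks gives the Jordan form J above.

J = [[-3, 1, 0, 0, 0, 0], [0, -3, 1, 0, 0, 0], [0, 0, -3, 0, 0, 0], [0, 0, 0, -3, 0, 0], [0, 0, 0, 0, 2, 1], [0, 0, 0, 0, 0, 2]]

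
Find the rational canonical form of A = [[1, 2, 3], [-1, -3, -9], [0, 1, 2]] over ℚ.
The invariant factors of A (the non-unit diagonal entries of the Smith normal form of xI - A over ℚ[x]) are x^3 + 4x - 4, each dividing the next. The characteristic polynomial is their product, x^3 + 4x - 4.

The rational canonical form is the block-diagonal matrix of companion matrices C(f_i):
R = [[0, 0, 4], [1, 0, -4], [0, 1, 0]].

Note the characteristic polynomial does not split into linear factors over ℚ, so A has no Jordan form over ℚ; the rational canonical form exists over any field.

R = [[0, 0, 4], [1, 0, -4], [0, 1, 0]]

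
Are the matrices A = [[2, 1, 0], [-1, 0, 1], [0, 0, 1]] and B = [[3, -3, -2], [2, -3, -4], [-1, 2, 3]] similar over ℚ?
Yes.

Two matrices over a field are similar if and only if they have the same invariant factors.

Both A and B have characteristic polynomial (x - 1)^3 and minimal polynomial (x - 1)^3. Computing further, both have invariant factors (x - 1)^3. Hence A and B are similar.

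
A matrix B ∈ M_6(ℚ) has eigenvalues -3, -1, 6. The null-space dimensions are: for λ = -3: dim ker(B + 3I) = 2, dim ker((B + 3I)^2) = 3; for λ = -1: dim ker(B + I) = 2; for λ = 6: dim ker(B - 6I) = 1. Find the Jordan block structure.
Jordan blocks: (-3, 2), (-3, 1), (-1, 1), (-1, 1), (6, 1)

λ = -3: successive nullity increments [2, 1] count blocks of size ≥ k; block sizes are [2, 1].
λ = -1: successive nullity increments [2] count blocks of size ≥ k; block sizes are [1, 1].
λ = 6: successive nullity increments [1] count blocks of size ≥ k; block sizes are [1].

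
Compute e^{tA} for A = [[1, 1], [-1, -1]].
A has Jordan form J = [[0, 1], [0, 0]] with A = PJP^{-1}, so e^{tA} = P e^{tJ} P^{-1}.

For a Jordan block J_k(λ), e^{tJ_k(λ)} = e^{λt} · (I + tN + t^2 N^2/2! + ... + t^{k-1} N^{k-1}/(k-1)!) where N is the nilpotent superdiagonal part.

Assembling the blocks and conjugating back gives the entries of e^{tA} as shown above.

e^{tA} = [[t + 1, t], [-t, 1 - t]]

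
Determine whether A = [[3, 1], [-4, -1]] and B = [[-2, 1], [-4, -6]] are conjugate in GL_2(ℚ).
trace(A) = 2 but trace(B) = -8. The trace is a similarity invariant, so A and B are not similar.

No.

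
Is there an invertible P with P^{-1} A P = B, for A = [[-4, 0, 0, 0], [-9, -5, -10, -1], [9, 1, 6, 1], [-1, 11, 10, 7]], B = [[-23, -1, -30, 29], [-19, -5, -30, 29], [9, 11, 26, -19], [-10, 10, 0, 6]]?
Two matrices over a field are similar if and only if they have the same invariant factors.

Both A and B have characteristic polynomial (x - 6)^2(x + 4)^2 and minimal polynomial (x - 6)^2(x + 4). Computing further, both have invariant factors x + 4, (x - 6)^2(x + 4). Hence A and B are similar.

Yes.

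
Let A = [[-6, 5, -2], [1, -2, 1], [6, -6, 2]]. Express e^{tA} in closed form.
e^{tA} = [[((t - 1)*e^{3*t} + 2)*e^{-4*t}, ((2 - t)*e^{3*t} - 2)*e^{-4*t}, ((t - 1)*e^{3*t} + 1)*e^{-4*t}], [t*e^{-t}, (1 - t)*e^{-t}, t*e^{-t}], [2*e^{-t} - 2*e^{-4*t}, -2*e^{-t} + 2*e^{-4*t}, 2*e^{-t} - e^{-4*t}]]

A has Jordan form J = [[-4, 0, 0], [0, -1, 1], [0, 0, -1]] with A = PJP^{-1}, so e^{tA} = P e^{tJ} P^{-1}.

For a Jordan block J_k(λ), e^{tJ_k(λ)} = e^{λt} · (I + tN + t^2 N^2/2! + ... + t^{k-1} N^{k-1}/(k-1)!) where N is the nilpotent superdiagonal part.

Assembling the blocks and conjugating back gives the entries of e^{tA} as shown above.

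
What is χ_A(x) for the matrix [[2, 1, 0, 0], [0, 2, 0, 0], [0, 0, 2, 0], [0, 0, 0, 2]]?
xI - A = [[x - 2, -1, 0, 0], [0, x - 2, 0, 0], [0, 0, x - 2, 0], [0, 0, 0, x - 2]].

Expanding det(xI - A) along the first row:
det(xI - A) = + (x - 2)·det([[x - 2, 0, 0], [0, x - 2, 0], [0, 0, x - 2]]) - (-1)·det([[0, 0, 0], [0, x - 2, 0], [0, 0, x - 2]]) + (0)·det([[0, x - 2, 0], [0, 0, 0], [0, 0, x - 2]]) - (0)·det([[0, x - 2, 0], [0, 0, x - 2], [0, 0, 0]]).

Evaluating gives χ_A(x) = x^4 - 8x^3 + 24x^2 - 32x + 16 = (x - 2)^4.

χ_A(x) = (x - 2)^4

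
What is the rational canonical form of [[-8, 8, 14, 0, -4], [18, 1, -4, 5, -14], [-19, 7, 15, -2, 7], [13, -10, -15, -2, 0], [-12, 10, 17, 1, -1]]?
The invariant factors of A (the non-unit diagonal entries of the Smith normal form of xI - A over ℚ[x]) are (x - 3)(x - 2)(x^3 + 2x + 4), each dividing the next. The characteristic polynomial is their product, (x - 3)(x - 2)(x^3 + 2x + 4).

The rational canonical form is the block-diagonal matrix of companion matrices C(f_i):
R = [[0, 0, 0, 0, -24], [1, 0, 0, 0, 8], [0, 1, 0, 0, 6], [0, 0, 1, 0, -8], [0, 0, 0, 1, 5]].

Note the characteristic polynomial does not split into linear factors over ℚ, so A has no Jordan form over ℚ; the rational canonical form exists over any field.

R = [[0, 0, 0, 0, -24], [1, 0, 0, 0, 8], [0, 1, 0, 0, 6], [0, 0, 1, 0, -8], [0, 0, 0, 1, 5]]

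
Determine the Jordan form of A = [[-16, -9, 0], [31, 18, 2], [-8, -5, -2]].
The characteristic polynomial is det(xI - A) = (x - 2)(x + 1)^2, so the eigenvalues are -1 (algebraic multiplicity 2), 2 (algebraic multiplicity 1).

For λ = -1: rank(A + I) = 2, rank((A + I)^2) = 1. The eigenspace has dimension 3 - 2 = 1, so there is 1 Jordan block; the rank sequence gives block sizes [2].

For λ = 2: algebraic multiplicity 1 gives one 1×1 block.

Assembling the blocks gives the Jordan form J above.

J = [[-1, 1, 0], [0, -1, 0], [0, 0, 2]]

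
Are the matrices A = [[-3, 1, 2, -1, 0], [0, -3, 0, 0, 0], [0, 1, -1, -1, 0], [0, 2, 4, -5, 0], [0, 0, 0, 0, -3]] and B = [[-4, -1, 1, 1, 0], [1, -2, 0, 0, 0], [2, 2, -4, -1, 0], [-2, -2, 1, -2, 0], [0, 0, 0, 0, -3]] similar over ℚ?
No.

Both have characteristic polynomial (x + 3)^5, but the minimal polynomial of A is (x + 3)^2 while the minimal polynomial of B is (x + 3)^3. The minimal polynomial is a similarity invariant, so A and B are not similar.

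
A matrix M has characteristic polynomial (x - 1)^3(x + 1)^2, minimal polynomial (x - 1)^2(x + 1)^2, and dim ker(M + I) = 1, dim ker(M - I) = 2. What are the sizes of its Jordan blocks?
λ = -1: algebraic multiplicity 2 (exponent in χ_M), largest block size 2 (exponent in m_M), 1 block (geometric multiplicity). This forces block sizes [2].
λ = 1: algebraic multiplicity 3 (exponent in χ_M), largest block size 2 (exponent in m_M), 2 blocks (geometric multiplicity). These force block sizes [2, 1].

Jordan blocks: (-1, 2), (1, 2), (1, 1)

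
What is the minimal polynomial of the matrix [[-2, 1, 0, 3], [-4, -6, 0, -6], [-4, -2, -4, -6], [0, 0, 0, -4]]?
m_A(x) = (x + 4)^2

The characteristic polynomial factors as (x + 4)^4. The minimal polynomial is ∏(x - λ)^{k_λ} where k_λ is the size of the largest Jordan block at λ.

For λ = -4: rank(A + 4I) = 1, and the largest Jordan block has size 2 (the smallest k with rank((A + 4I)^k) = rank((A + 4I)^(k+1))).

So m_A(x) = (x + 4)^2.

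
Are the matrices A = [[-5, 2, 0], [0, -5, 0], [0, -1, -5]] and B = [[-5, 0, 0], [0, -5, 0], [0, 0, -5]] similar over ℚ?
No.

Both have characteristic polynomial (x + 5)^3, but the minimal polynomial of A is (x + 5)^2 while the minimal polynomial of B is x + 5. The minimal polynomial is a similarity invariant, so A and B are not similar.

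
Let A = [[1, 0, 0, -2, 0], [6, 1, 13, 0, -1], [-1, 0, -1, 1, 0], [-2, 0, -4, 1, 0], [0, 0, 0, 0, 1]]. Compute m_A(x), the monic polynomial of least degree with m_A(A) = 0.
The characteristic polynomial factors as (x - 1)^4(x + 1). The minimal polynomial is ∏(x - λ)^{k_λ} where k_λ is the size of the largest Jordan block at λ.

For λ = -1: rank(A + I) = 4, and the largest Jordan block has size 1 (the smallest k with rank((A + I)^k) = rank((A + I)^(k+1))).
For λ = 1: rank(A - I) = 3, and the largest Jordan block has size 3 (the smallest k with rank((A - I)^k) = rank((A - I)^(k+1))).

So m_A(x) = (x - 1)^3(x + 1).

m_A(x) = (x - 1)^3(x + 1)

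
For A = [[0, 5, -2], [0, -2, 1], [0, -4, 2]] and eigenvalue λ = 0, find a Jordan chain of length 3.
v_1 = [[-1, 0, 1]]^T, v_2 = [[-2, 1, 2]]^T, v_3 = [[1, 0, 0]]^T

We seek v_1 ∈ ker(A^3) \ ker(A^2), then set v_{i+1} = A v_i.

One such chain is v_1 = [[-1, 0, 1]]^T, v_2 = [[-2, 1, 2]]^T, v_3 = [[1, 0, 0]]^T. Check: A v_3 = [[0, 0, 0]]^T = 0.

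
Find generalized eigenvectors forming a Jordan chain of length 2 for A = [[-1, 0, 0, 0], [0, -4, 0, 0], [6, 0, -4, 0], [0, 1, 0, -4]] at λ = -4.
v_1 = [[0, 1, 0, 0]]^T, v_2 = [[0, 0, 0, 1]]^T

We seek v_1 ∈ ker((A + 4I)^2) \ ker(A + 4I), then set v_{i+1} = (A + 4I) v_i.

One such chain is v_1 = [[0, 1, 0, 0]]^T, v_2 = [[0, 0, 0, 1]]^T. Check: (A + 4I) v_2 = [[0, 0, 0, 0]]^T = 0.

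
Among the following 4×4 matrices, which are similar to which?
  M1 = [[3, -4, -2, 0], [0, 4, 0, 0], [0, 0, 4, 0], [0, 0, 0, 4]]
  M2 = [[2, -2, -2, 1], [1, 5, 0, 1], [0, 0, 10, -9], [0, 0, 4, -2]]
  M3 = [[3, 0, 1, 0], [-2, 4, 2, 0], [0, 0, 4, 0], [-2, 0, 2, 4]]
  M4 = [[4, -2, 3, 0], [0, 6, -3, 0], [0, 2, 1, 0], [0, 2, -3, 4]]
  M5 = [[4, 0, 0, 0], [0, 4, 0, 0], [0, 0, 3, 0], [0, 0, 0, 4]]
2 classes: {M1, M3, M4, M5}, {M2}

Characteristic polynomials: χ_{M1} = (x - 4)^3(x - 3), χ_{M2} = (x - 4)^3(x - 3), χ_{M3} = (x - 4)^3(x - 3), χ_{M4} = (x - 4)^3(x - 3), χ_{M5} = (x - 4)^3(x - 3).

{M1, M3, M4, M5}: invariant factors x - 4, x - 4, (x - 4)(x - 3).

{M2}: invariant factors x - 4, (x - 4)^2(x - 3).

Matrices are similar if and only if their invariant-factor lists agree; the partition into similarity classes is {M1, M3, M4, M5}, {M2}.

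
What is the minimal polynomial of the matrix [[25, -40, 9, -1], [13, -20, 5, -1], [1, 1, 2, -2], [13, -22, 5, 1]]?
The characteristic polynomial factors as (x - 2)^4. The minimal polynomial is ∏(x - λ)^{k_λ} where k_λ is the size of the largest Jordan block at λ.

For λ = 2: rank(A - 2I) = 2, and the largest Jordan block has size 3 (the smallest k with rank((A - 2I)^k) = rank((A - 2I)^(k+1))).

So m_A(x) = (x - 2)^3.

m_A(x) = (x - 2)^3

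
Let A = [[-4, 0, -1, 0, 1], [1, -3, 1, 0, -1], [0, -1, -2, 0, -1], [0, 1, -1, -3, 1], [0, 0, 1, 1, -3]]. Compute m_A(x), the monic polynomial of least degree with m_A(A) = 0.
The characteristic polynomial factors as (x + 3)^5. The minimal polynomial is ∏(x - λ)^{k_λ} where k_λ is the size of the largest Jordan block at λ.

For λ = -3: rank(A + 3I) = 3, and the largest Jordan block has size 3 (the smallest k with rank((A + 3I)^k) = rank((A + 3I)^(k+1))).

So m_A(x) = (x + 3)^3.

m_A(x) = (x + 3)^3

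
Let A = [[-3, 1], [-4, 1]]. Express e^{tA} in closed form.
e^{tA} = [[(1 - 2*t)*e^{-t}, t*e^{-t}], [-4*t*e^{-t}, (2*t + 1)*e^{-t}]]

A has Jordan form J = [[-1, 1], [0, -1]] with A = PJP^{-1}, so e^{tA} = P e^{tJ} P^{-1}.

For a Jordan block J_k(λ), e^{tJ_k(λ)} = e^{λt} · (I + tN + t^2 N^2/2! + ... + t^{k-1} N^{k-1}/(k-1)!) where N is the nilpotent superdiagonal part.

Assembling the blocks and conjugating back gives the entries of e^{tA} as shown above.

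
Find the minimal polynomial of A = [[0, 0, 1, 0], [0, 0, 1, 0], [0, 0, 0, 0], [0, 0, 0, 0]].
The characteristic polynomial factors as x^4. The minimal polynomial is ∏(x - λ)^{k_λ} where k_λ is the size of the largest Jordan block at λ.

For λ = 0: rank(A) = 1, and the largest Jordan block has size 2 (the smallest k with rank(A^k) = rank(A^(k+1))).

So m_A(x) = x^2.

m_A(x) = x^2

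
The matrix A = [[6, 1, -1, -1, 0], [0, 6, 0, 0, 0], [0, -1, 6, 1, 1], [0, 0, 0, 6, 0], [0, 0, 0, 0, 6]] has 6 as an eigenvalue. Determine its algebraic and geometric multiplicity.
algebraic multiplicity 5, geometric multiplicity 3

The characteristic polynomial is (x - 6)^5, so the factor x - 6 appears with exponent 5: the algebraic multiplicity is 5.

rank(A - 6I) = 2, so the eigenspace has dimension 5 - 2 = 3: the geometric multiplicity is 3.

Since 3 < 5, A is not diagonalizable.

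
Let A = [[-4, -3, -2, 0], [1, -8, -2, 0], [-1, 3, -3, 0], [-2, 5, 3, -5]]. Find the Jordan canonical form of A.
The characteristic polynomial is det(xI - A) = (x + 5)^4, so the eigenvalues are -5 (algebraic multiplicity 4).

For λ = -5: rank(A + 5I) = 2, rank((A + 5I)^2) = 0. The eigenspace has dimension 4 - 2 = 2, so there are 2 Jordan blocks; the rank sequence gives block sizes [2, 2].

Assembling the blocks gives the Jordan form J above.

J = [[-5, 1, 0, 0], [0, -5, 0, 0], [0, 0, -5, 1], [0, 0, 0, -5]]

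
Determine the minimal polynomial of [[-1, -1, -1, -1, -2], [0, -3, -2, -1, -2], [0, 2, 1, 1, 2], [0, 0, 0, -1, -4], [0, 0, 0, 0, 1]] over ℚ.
m_A(x) = (x - 1)(x + 1)^2

The characteristic polynomial factors as (x - 1)(x + 1)^4. The minimal polynomial is ∏(x - λ)^{k_λ} where k_λ is the size of the largest Jordan block at λ.

For λ = -1: rank(A + I) = 3, and the largest Jordan block has size 2 (the smallest k with rank((A + I)^k) = rank((A + I)^(k+1))).
For λ = 1: rank(A - I) = 4, and the largest Jordan block has size 1 (the smallest k with rank((A - I)^k) = rank((A - I)^(k+1))).

So m_A(x) = (x - 1)(x + 1)^2.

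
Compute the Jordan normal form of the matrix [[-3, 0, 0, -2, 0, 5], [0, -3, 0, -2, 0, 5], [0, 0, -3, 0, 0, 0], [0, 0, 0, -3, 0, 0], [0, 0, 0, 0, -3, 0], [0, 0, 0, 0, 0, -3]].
J = [[-3, 1, 0, 0, 0, 0], [0, -3, 0, 0, 0, 0], [0, 0, -3, 0, 0, 0], [0, 0, 0, -3, 0, 0], [0, 0, 0, 0, -3, 0], [0, 0, 0, 0, 0, -3]]

The characteristic polynomial is det(xI - A) = (x + 3)^6, so the eigenvalues are -3 (algebraic multiplicity 6).

For λ = -3: rank(A + 3I) = 1, rank((A + 3I)^2) = 0. The eigenspace has dimension 6 - 1 = 5, so there are 5 Jordan blocks; the rank sequence gives block sizes [2, 1, 1, 1, 1].

Assembling the blocks gives the Jordan form J above.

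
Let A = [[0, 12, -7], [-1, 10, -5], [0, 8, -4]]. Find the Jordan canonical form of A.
J = [[2, 1, 0], [0, 2, 1], [0, 0, 2]]

The characteristic polynomial is det(xI - A) = (x - 2)^3, so the eigenvalues are 2 (algebraic multiplicity 3).

For λ = 2: rank(A - 2I) = 2, rank((A - 2I)^2) = 1, rank((A - 2I)^3) = 0. The eigenspace has dimension 3 - 2 = 1, so there is 1 Jordan block; the rank sequence gives block sizes [3].

Assembling the blocks gives the Jordan form J above.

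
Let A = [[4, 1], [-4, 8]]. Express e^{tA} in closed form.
A has Jordan form J = [[6, 1], [0, 6]] with A = PJP^{-1}, so e^{tA} = P e^{tJ} P^{-1}.

For a Jordan block J_k(λ), e^{tJ_k(λ)} = e^{λt} · (I + tN + t^2 N^2/2! + ... + t^{k-1} N^{k-1}/(k-1)!) where N is the nilpotent superdiagonal part.

Assembling the blocks and conjugating back gives the entries of e^{tA} as shown above.

e^{tA} = [[(1 - 2*t)*e^{6*t}, t*e^{6*t}], [-4*t*e^{6*t}, (2*t + 1)*e^{6*t}]]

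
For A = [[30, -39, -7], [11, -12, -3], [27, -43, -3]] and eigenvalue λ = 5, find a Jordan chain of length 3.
v_1 = [[-2, -1, -1]]^T, v_2 = [[-4, -2, -3]]^T, v_3 = [[-1, -1, 2]]^T

We seek v_1 ∈ ker((A - 5I)^3) \ ker((A - 5I)^2), then set v_{i+1} = (A - 5I) v_i.

One such chain is v_1 = [[-2, -1, -1]]^T, v_2 = [[-4, -2, -3]]^T, v_3 = [[-1, -1, 2]]^T. Check: (A - 5I) v_3 = [[0, 0, 0]]^T = 0.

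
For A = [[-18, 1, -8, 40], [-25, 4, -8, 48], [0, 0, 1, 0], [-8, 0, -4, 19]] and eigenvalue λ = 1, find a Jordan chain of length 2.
v_1 = [[4, 5, 0, 2]]^T, v_2 = [[9, 11, 0, 4]]^T

We seek v_1 ∈ ker((A - I)^2) \ ker(A - I), then set v_{i+1} = (A - I) v_i.

One such chain is v_1 = [[4, 5, 0, 2]]^T, v_2 = [[9, 11, 0, 4]]^T. Check: (A - I) v_2 = [[0, 0, 0, 0]]^T = 0.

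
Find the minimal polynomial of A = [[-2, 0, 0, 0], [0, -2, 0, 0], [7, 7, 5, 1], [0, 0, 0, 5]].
m_A(x) = (x - 5)^2(x + 2)

The characteristic polynomial factors as (x - 5)^2(x + 2)^2. The minimal polynomial is ∏(x - λ)^{k_λ} where k_λ is the size of the largest Jordan block at λ.

For λ = -2: rank(A + 2I) = 2, and the largest Jordan block has size 1 (the smallest k with rank((A + 2I)^k) = rank((A + 2I)^(k+1))).
For λ = 5: rank(A - 5I) = 3, and the largest Jordan block has size 2 (the smallest k with rank((A - 5I)^k) = rank((A - 5I)^(k+1))).

So m_A(x) = (x - 5)^2(x + 2).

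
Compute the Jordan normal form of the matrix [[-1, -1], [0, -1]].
J = [[-1, 1], [0, -1]]

The characteristic polynomial is det(xI - A) = (x + 1)^2, so the eigenvalues are -1 (algebraic multiplicity 2).

For λ = -1: rank(A + I) = 1, rank((A + I)^2) = 0. The eigenspace has dimension 2 - 1 = 1, so there is 1 Jordan block; the rank sequence gives block sizes [2].

Assembling the blocks gives the Jordan form J above.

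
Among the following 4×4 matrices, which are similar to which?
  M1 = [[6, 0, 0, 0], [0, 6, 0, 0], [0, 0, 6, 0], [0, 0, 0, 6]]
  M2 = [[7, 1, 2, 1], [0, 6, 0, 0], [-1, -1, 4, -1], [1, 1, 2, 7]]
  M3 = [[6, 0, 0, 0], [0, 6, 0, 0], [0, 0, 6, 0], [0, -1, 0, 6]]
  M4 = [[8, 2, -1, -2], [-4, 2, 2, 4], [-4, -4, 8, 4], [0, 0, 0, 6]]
Characteristic polynomials: χ_{M1} = (x - 6)^4, χ_{M2} = (x - 6)^4, χ_{M3} = (x - 6)^4, χ_{M4} = (x - 6)^4.

{M1}: invariant factors x - 6, x - 6, x - 6, x - 6.

{M2, M3, M4}: invariant factors x - 6, x - 6, (x - 6)^2.

Matrices are similar if and only if their invariant-factor lists agree; the partition into similarity classes is {M1}, {M2, M3, M4}.

2 classes: {M1}, {M2, M3, M4}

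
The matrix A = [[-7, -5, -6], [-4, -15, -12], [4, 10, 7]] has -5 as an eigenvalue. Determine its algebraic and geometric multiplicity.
algebraic multiplicity 3, geometric multiplicity 2

The characteristic polynomial is (x + 5)^3, so the factor x + 5 appears with exponent 3: the algebraic multiplicity is 3.

rank(A + 5I) = 1, so the eigenspace has dimension 3 - 1 = 2: the geometric multiplicity is 2.

Since 2 < 3, A is not diagonalizable.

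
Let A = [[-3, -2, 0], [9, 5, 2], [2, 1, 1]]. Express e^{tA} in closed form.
A has Jordan form J = [[1, 1, 0], [0, 1, 1], [0, 0, 1]] with A = PJP^{-1}, so e^{tA} = P e^{tJ} P^{-1}.

For a Jordan block J_k(λ), e^{tJ_k(λ)} = e^{λt} · (I + tN + t^2 N^2/2! + ... + t^{k-1} N^{k-1}/(k-1)!) where N is the nilpotent superdiagonal part.

Assembling the blocks and conjugating back gives the entries of e^{tA} as shown above.

e^{tA} = [[(-t^2 - 4*t + 1)*e^{t}, -2*t*e^{t}, -2*t^2*e^{t}], [t*(2*t + 9)*e^{t}, (4*t + 1)*e^{t}, 2*t*(2*t + 1)*e^{t}], [t*(t + 4)*e^{t}/2, t*e^{t}, (t^2 + 1)*e^{t}]]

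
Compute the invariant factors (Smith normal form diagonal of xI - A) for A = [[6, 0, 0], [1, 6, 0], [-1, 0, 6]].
The Jordan structure of A has elementary divisors (x - 6)^2, (x - 6). Arranging the block sizes at each eigenvalue in decreasing order and taking row products gives the invariant factors.

Invariant factors (smallest first, each dividing the next): x - 6, (x - 6)^2.

Check: the last factor (x - 6)^2 is the minimal polynomial, and the product (x - 6)^3 is the characteristic polynomial.

x - 6, (x - 6)^2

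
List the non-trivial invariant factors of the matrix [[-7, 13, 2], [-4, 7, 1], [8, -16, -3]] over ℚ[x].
(x + 1)^3

The Jordan structure of A has elementary divisors (x + 1)^3. Arranging the block sizes at each eigenvalue in decreasing order and taking row products gives the invariant factors.

Invariant factors (smallest first, each dividing the next): (x + 1)^3.

Check: the last factor (x + 1)^3 is the minimal polynomial, and the product (x + 1)^3 is the characteristic polynomial.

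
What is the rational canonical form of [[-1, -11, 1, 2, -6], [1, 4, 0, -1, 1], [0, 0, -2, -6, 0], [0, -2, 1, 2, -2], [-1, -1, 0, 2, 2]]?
The invariant factors of A (the non-unit diagonal entries of the Smith normal form of xI - A over ℚ[x]) are x^2 - 2x + 2, (x - 1)(x^2 - 2x + 2), each dividing the next. The characteristic polynomial is their product, (x - 1)(x^2 - 2x + 2)^2.

The rational canonical form is the block-diagonal matrix of companion matrices C(f_i):
R = [[0, -2, 0, 0, 0], [1, 2, 0, 0, 0], [0, 0, 0, 0, 2], [0, 0, 1, 0, -4], [0, 0, 0, 1, 3]].

Note the characteristic polynomial does not split into linear factors over ℚ, so A has no Jordan form over ℚ; the rational canonical form exists over any field.

R = [[0, -2, 0, 0, 0], [1, 2, 0, 0, 0], [0, 0, 0, 0, 2], [0, 0, 1, 0, -4], [0, 0, 0, 1, 3]]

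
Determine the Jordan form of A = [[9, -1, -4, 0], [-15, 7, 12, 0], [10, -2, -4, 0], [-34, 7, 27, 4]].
J = [[4, 1, 0, 0], [0, 4, 1, 0], [0, 0, 4, 0], [0, 0, 0, 4]]

The characteristic polynomial is det(xI - A) = (x - 4)^4, so the eigenvalues are 4 (algebraic multiplicity 4).

For λ = 4: rank(A - 4I) = 2, rank((A - 4I)^2) = 1, rank((A - 4I)^3) = 0. The eigenspace has dimension 4 - 2 = 2, so there are 2 Jordan blocks; the rank sequence gives block sizes [3, 1].

Assembling the blocks gives the Jordan form J above.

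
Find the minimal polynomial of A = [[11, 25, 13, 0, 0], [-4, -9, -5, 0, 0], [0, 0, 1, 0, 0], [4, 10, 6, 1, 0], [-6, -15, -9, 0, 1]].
The characteristic polynomial factors as (x - 1)^5. The minimal polynomial is ∏(x - λ)^{k_λ} where k_λ is the size of the largest Jordan block at λ.

For λ = 1: rank(A - I) = 2, and the largest Jordan block has size 3 (the smallest k with rank((A - I)^k) = rank((A - I)^(k+1))).

So m_A(x) = (x - 1)^3.

m_A(x) = (x - 1)^3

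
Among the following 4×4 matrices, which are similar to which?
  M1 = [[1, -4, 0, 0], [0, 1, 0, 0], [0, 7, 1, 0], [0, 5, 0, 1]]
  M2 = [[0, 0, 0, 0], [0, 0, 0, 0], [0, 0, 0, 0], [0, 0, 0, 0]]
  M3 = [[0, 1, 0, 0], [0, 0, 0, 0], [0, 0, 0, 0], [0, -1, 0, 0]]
3 classes: {M1}, {M2}, {M3}

Characteristic polynomials: χ_{M1} = (x - 1)^4, χ_{M2} = x^4, χ_{M3} = x^4.

{M1}: invariant factors x - 1, x - 1, (x - 1)^2.

{M2}: invariant factors x, x, x, x.

{M3}: invariant factors x, x, x^2.

Matrices are similar if and only if their invariant-factor lists agree; the partition into similarity classes is {M1}, {M2}, {M3}.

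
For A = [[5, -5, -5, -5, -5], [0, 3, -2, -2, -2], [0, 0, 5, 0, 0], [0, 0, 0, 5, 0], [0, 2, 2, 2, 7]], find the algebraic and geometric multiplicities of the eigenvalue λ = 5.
algebraic multiplicity 5, geometric multiplicity 4

The characteristic polynomial is (x - 5)^5, so the factor x - 5 appears with exponent 5: the algebraic multiplicity is 5.

rank(A - 5I) = 1, so the eigenspace has dimension 5 - 1 = 4: the geometric multiplicity is 4.

Since 4 < 5, A is not diagonalizable.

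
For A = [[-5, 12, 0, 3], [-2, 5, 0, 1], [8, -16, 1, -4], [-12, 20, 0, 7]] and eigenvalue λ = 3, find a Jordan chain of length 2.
We seek v_1 ∈ ker((A - 3I)^2) \ ker(A - 3I), then set v_{i+1} = (A - 3I) v_i.

One such chain is v_1 = [[0, 0, 0, 1]]^T, v_2 = [[3, 1, -4, 4]]^T. Check: (A - 3I) v_2 = [[0, 0, 0, 0]]^T = 0.

v_1 = [[0, 0, 0, 1]]^T, v_2 = [[3, 1, -4, 4]]^T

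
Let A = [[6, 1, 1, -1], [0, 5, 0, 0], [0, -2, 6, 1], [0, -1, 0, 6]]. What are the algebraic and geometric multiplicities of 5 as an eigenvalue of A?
The characteristic polynomial is (x - 6)^3(x - 5), so the factor x - 5 appears with exponent 1: the algebraic multiplicity is 1.

rank(A - 5I) = 3, so the eigenspace has dimension 4 - 3 = 1: the geometric multiplicity is 1.

algebraic multiplicity 1, geometric multiplicity 1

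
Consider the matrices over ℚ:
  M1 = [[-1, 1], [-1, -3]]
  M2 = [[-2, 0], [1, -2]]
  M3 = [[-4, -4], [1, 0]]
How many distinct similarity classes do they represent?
Characteristic polynomials: χ_{M1} = (x + 2)^2, χ_{M2} = (x + 2)^2, χ_{M3} = (x + 2)^2.

{M1, M2, M3}: invariant factors (x + 2)^2.

Matrices are similar if and only if their invariant-factor lists agree; the partition into similarity classes is {M1, M2, M3}.

1 class: {M1, M2, M3}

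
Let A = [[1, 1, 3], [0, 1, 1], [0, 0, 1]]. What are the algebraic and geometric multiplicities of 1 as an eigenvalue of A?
algebraic multiplicity 3, geometric multiplicity 1

The characteristic polynomial is (x - 1)^3, so the factor x - 1 appears with exponent 3: the algebraic multiplicity is 3.

rank(A - I) = 2, so the eigenspace has dimension 3 - 2 = 1: the geometric multiplicity is 1.

Since 1 < 3, A is not diagonalizable.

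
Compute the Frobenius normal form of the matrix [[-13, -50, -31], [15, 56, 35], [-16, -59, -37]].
The invariant factors of A (the non-unit diagonal entries of the Smith normal form of xI - A over ℚ[x]) are x^2(x - 6), each dividing the next. The characteristic polynomial is their product, x^2(x - 6).

The rational canonical form is the block-diagonal matrix of companion matrices C(f_i):
R = [[0, 0, 0], [1, 0, 0], [0, 1, 6]].

R = [[0, 0, 0], [1, 0, 0], [0, 1, 6]]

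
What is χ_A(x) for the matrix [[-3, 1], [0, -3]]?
xI - A = [[x + 3, -1], [0, x + 3]].

Expanding det(xI - A) along the first row:
det(xI - A) = + (x + 3)·det([[x + 3]]) - (-1)·det([[0]]).

Evaluating gives χ_A(x) = x^2 + 6x + 9 = (x + 3)^2.

χ_A(x) = (x + 3)^2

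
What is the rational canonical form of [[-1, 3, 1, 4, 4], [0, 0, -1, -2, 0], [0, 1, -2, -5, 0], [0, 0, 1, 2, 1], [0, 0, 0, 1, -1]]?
R = [[-1, 0, 0, 0, 0], [0, 0, 0, 0, 1], [0, 1, 0, 0, 0], [0, 0, 1, 0, -1], [0, 0, 0, 1, -1]]

The invariant factors of A (the non-unit diagonal entries of the Smith normal form of xI - A over ℚ[x]) are x + 1, (x + 1)(x^3 + x - 1), each dividing the next. The characteristic polynomial is their product, (x + 1)^2(x^3 + x - 1).

The rational canonical form is the block-diagonal matrix of companion matrices C(f_i):
R = [[-1, 0, 0, 0, 0], [0, 0, 0, 0, 1], [0, 1, 0, 0, 0], [0, 0, 1, 0, -1], [0, 0, 0, 1, -1]].

Note the characteristic polynomial does not split into linear factors over ℚ, so A has no Jordan form over ℚ; the rational canonical form exists over any field.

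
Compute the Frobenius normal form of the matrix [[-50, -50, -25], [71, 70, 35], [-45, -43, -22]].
The invariant factors of A (the non-unit diagonal entries of the Smith normal form of xI - A over ℚ[x]) are (x + 5)(x^2 - 3x + 5), each dividing the next. The characteristic polynomial is their product, (x + 5)(x^2 - 3x + 5).

The rational canonical form is the block-diagonal matrix of companion matrices C(f_i):
R = [[0, 0, -25], [1, 0, 10], [0, 1, -2]].

Note the characteristic polynomial does not split into linear factors over ℚ, so A has no Jordan form over ℚ; the rational canonical form exists over any field.

R = [[0, 0, -25], [1, 0, 10], [0, 1, -2]]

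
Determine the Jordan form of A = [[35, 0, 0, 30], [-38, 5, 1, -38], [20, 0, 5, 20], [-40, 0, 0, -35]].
J = [[-5, 0, 0, 0], [0, 5, 1, 0], [0, 0, 5, 0], [0, 0, 0, 5]]

The characteristic polynomial is det(xI - A) = (x - 5)^3(x + 5), so the eigenvalues are -5 (algebraic multiplicity 1), 5 (algebraic multiplicity 3).

For λ = -5: algebraic multiplicity 1 gives one 1×1 block.

For λ = 5: rank(A - 5I) = 2, rank((A - 5I)^2) = 1. The eigenspace has dimension 4 - 2 = 2, so there are 2 Jordan blocks; the rank sequence gives block sizes [2, 1].

Assembling the blocks gives the Jordan form J above.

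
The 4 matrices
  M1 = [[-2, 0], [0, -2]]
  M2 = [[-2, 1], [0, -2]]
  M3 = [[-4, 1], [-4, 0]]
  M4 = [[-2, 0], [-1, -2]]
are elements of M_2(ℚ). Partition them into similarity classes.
2 classes: {M1}, {M2, M3, M4}

Characteristic polynomials: χ_{M1} = (x + 2)^2, χ_{M2} = (x + 2)^2, χ_{M3} = (x + 2)^2, χ_{M4} = (x + 2)^2.

{M1}: invariant factors x + 2, x + 2.

{M2, M3, M4}: invariant factors (x + 2)^2.

Matrices are similar if and only if their invariant-factor lists agree; the partition into similarity classes is {M1}, {M2, M3, M4}.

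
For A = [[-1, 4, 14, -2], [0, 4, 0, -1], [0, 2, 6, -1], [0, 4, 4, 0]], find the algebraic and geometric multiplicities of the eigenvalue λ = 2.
The characteristic polynomial is (x - 4)^2(x - 2)(x + 1), so the factor x - 2 appears with exponent 1: the algebraic multiplicity is 1.

rank(A - 2I) = 3, so the eigenspace has dimension 4 - 3 = 1: the geometric multiplicity is 1.

algebraic multiplicity 1, geometric multiplicity 1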